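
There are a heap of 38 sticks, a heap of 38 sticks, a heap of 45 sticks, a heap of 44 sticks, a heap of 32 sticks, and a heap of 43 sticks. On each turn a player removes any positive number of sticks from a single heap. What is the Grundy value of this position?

Nim-sum: 38 XOR 38 XOR 45 XOR 44 XOR 32 XOR 43 = 10.

10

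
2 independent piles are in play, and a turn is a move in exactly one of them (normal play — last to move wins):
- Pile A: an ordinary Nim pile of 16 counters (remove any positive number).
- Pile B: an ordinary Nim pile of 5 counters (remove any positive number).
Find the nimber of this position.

21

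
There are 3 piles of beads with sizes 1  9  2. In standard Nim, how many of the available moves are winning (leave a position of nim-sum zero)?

Compute the nim-sum pairwise:
1 ⊕ 9 = 8
8 ⊕ 2 = 10
The overall nim-sum is X = 10. A pile of size p has a winning move iff p XOR X < p (reduce it to p XOR X).
  1: 1 XOR 10 = 11 ≥ 1 — no move.
  9: 9 XOR 10 = 3 < 9 — winning move (to 3).
  2: 2 XOR 10 = 8 ≥ 2 — no move.
That gives 1 winning move.

1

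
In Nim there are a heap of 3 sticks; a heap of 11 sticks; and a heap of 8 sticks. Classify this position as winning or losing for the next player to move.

Compute the nim-sum pairwise:
3 ^ 11 = 8
8 ^ 8 = 0
The nim-sum is 0, so this is a P-position: the player to move is in a losing position under optimal play.

Losing position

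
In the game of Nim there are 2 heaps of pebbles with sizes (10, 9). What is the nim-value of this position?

Write each in binary and XOR column by column:
  1010  (10)
  1001  (9)
  ----
  0011  (3)

3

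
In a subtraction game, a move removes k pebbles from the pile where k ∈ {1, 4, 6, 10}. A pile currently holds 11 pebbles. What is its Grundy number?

2

Build the Grundy sequence with g(k) = mex{g(k−s) : s ∈ {1, 4, 6, 10}, s ≤ k}:
k:     0  1  2  3  4  5  6  7  8  9 10 11
g(k):  0  1  0  1  2  0  1  0  1  2  3  2
So g(11) = 2.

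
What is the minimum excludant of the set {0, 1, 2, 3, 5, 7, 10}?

The values 0, 1, 2, 3 are all present; 4 is the first non-negative integer missing from the set.

4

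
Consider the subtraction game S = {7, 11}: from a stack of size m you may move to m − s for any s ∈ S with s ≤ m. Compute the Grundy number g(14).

2

Build the Grundy sequence with g(k) = mex{g(k−s) : s ∈ {7, 11}, s ≤ k}:
g(0) = mex{} = 0
g(1) = mex{} = 0
g(2) = mex{} = 0
g(3) = mex{} = 0
g(4) = mex{} = 0
g(5) = mex{} = 0
g(6) = mex{} = 0
g(7) = mex{0} = 1
g(8) = mex{0} = 1
g(9) = mex{0} = 1
g(10) = mex{0} = 1
g(11) = mex{0} = 1
g(12) = mex{0} = 1
g(13) = mex{0} = 1
g(14) = mex{0,1} = 2
So g(14) = 2.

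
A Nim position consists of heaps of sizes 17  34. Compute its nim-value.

Nim-sum: 17 ^ 34 = 51.

51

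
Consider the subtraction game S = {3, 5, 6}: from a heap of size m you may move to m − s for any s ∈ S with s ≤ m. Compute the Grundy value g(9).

Compute g(0), g(1), … for moves {3, 5, 6}:
g(0) = mex{} = 0
g(1) = mex{} = 0
g(2) = mex{} = 0
g(3) = mex{0} = 1
g(4) = mex{0} = 1
g(5) = mex{0} = 1
g(6) = mex{0,1} = 2
g(7) = mex{0,1} = 2
g(8) = mex{0,1} = 2
g(9) = mex{1,2} = 0
So g(9) = 0.

0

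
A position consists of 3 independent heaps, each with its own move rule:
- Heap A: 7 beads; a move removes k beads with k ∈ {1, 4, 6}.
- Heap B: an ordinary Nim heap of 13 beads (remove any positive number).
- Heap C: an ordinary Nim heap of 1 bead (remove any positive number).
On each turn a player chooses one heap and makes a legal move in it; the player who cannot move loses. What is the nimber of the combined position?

12

For heap A, compute g(0), g(1), … with moves {1, 4, 6}:
g(0) = mex{} = 0
g(1) = mex{0} = 1
g(2) = mex{1} = 0
g(3) = mex{0} = 1
g(4) = mex{0,1} = 2
g(5) = mex{1,2} = 0
g(6) = mex{0} = 1
g(7) = mex{1} = 0
So g(7) = 0.
Heap B is a plain Nim heap of size 13, so its Grundy value is 13.
Heap C is a plain Nim heap of size 1, so its Grundy value is 1.
The value of a disjunctive sum is the nim-sum of the parts.
Combined value = 0 XOR 13 XOR 1 = 12.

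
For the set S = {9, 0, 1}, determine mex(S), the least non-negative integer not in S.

The values 0, 1 are all present; 2 is the first non-negative integer missing from the set.

2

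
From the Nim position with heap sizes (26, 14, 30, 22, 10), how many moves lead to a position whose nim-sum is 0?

3

In binary:
  11010  (26)
  01110  (14)
  11110  (30)
  10110  (22)
  01010  (10)
  -----
  10110  (22)
The overall nim-sum is X = 22. A heap of size p has a winning move iff p XOR X < p (reduce it to p XOR X).
  26: 26 XOR 22 = 12 < 26 — winning move (to 12).
  14: 14 XOR 22 = 24 ≥ 14 — no move.
  30: 30 XOR 22 = 8 < 30 — winning move (to 8).
  22: 22 XOR 22 = 0 < 22 — winning move (to 0).
  10: 10 XOR 22 = 28 ≥ 10 — no move.
That gives 3 winning moves.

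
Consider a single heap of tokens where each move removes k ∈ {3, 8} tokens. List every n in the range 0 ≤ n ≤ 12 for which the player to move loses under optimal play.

0, 1, 2, 6, 7, 11, 12

Build the Grundy sequence with g(k) = mex{g(k−s) : s ∈ {3, 8}, s ≤ k}:
g(0) = mex{} = 0
g(1) = mex{} = 0
g(2) = mex{} = 0
g(3) = mex{0} = 1
g(4) = mex{0} = 1
g(5) = mex{0} = 1
g(6) = mex{1} = 0
g(7) = mex{1} = 0
g(8) = mex{0,1} = 2
g(9) = mex{0} = 1
g(10) = mex{0} = 1
g(11) = mex{1,2} = 0
g(12) = mex{1} = 0
The P-positions (g = 0) in 0..12 are 0, 1, 2, 6, 7, 11, 12.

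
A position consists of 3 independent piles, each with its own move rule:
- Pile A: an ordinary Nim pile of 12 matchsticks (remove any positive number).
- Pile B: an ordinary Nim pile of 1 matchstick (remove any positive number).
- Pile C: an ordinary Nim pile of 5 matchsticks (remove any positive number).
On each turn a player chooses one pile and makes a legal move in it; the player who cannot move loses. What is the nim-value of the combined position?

8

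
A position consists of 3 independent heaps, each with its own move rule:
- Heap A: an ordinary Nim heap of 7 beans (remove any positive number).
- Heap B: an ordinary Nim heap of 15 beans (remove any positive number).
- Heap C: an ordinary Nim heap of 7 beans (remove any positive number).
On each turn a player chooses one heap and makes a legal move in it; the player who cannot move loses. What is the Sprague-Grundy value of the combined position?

15

Heap A is a plain Nim heap of size 7, so its Grundy value is 7.
Heap B is a plain Nim heap of size 15, so its Grundy value is 15.
Heap C is a plain Nim heap of size 7, so its Grundy value is 7.
By the Sprague-Grundy theorem, the Grundy value of a sum of independent games is the XOR of the component values.
Combined value = 7 ⊕ 15 ⊕ 7 = 15.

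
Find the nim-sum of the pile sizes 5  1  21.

In binary:
  00101  (5)
  00001  (1)
  10101  (21)
  -----
  10001  (17)

17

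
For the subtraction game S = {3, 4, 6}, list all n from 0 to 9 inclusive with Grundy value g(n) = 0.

Compute g(0), g(1), … for moves {3, 4, 6}:
k:     0  1  2  3  4  5  6  7  8  9
g(k):  0  0  0  1  1  1  2  2  2  0
The P-positions (g = 0) in 0..9 are 0, 1, 2, 9.

0, 1, 2, 9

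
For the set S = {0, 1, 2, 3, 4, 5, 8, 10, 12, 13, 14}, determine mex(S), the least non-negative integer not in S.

6

The values 0, 1, 2, 3, 4, 5 are all present; 6 is the first non-negative integer missing from the set.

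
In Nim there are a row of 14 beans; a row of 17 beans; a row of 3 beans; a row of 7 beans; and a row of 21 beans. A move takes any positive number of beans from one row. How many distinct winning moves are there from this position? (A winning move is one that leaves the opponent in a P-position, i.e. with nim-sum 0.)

1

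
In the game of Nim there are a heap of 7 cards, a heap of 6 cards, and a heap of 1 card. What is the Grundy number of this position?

0

Write each in binary and XOR column by column:
  111  (7)
  110  (6)
  001  (1)
  ---
  000  (0)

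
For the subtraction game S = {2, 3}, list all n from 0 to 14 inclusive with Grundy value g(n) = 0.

Build the Grundy sequence with g(k) = mex{g(k−s) : s ∈ {2, 3}, s ≤ k}:
g(0) = mex{} = 0
g(1) = mex{} = 0
g(2) = mex{0} = 1
g(3) = mex{0} = 1
g(4) = mex{0,1} = 2
g(5) = mex{1} = 0
g(6) = mex{1,2} = 0
g(7) = mex{0,2} = 1
g(8) = mex{0} = 1
g(9) = mex{0,1} = 2
g(10) = mex{1} = 0
g(11) = mex{1,2} = 0
g(12) = mex{0,2} = 1
g(13) = mex{0} = 1
g(14) = mex{0,1} = 2
The P-positions (g = 0) in 0..14 are 0, 1, 5, 6, 10, 11.

0, 1, 5, 6, 10, 11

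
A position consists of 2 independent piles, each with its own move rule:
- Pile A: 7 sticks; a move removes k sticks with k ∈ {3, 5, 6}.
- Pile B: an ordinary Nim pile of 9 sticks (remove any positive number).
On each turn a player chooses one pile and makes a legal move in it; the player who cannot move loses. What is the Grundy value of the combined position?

11

Build the Grundy sequence for pile A with g(k) = mex{g(k−s) : s ∈ {3, 5, 6}, s ≤ k}:
g(0) = mex{} = 0
g(1) = mex{} = 0
g(2) = mex{} = 0
g(3) = mex{0} = 1
g(4) = mex{0} = 1
g(5) = mex{0} = 1
g(6) = mex{0,1} = 2
g(7) = mex{0,1} = 2
So g(7) = 2.
Pile B is a plain Nim pile of size 9, so its Grundy value is 9.
The value of a disjunctive sum is the nim-sum of the parts.
Combined value = 2 XOR 9 = 11.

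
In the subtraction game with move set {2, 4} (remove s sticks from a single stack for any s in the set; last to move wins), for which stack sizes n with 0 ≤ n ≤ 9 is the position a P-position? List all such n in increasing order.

Build the Grundy sequence with g(k) = mex{g(k−s) : s ∈ {2, 4}, s ≤ k}:
g(0) = mex{} = 0
g(1) = mex{} = 0
g(2) = mex{0} = 1
g(3) = mex{0} = 1
g(4) = mex{0,1} = 2
g(5) = mex{0,1} = 2
g(6) = mex{1,2} = 0
g(7) = mex{1,2} = 0
g(8) = mex{0,2} = 1
g(9) = mex{0,2} = 1
The P-positions (g = 0) in 0..9 are 0, 1, 6, 7.

0, 1, 6, 7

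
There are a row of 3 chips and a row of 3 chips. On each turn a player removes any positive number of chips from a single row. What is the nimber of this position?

Nim-sum: 3 ⊕ 3 = 0.

0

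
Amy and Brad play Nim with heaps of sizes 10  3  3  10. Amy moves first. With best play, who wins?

Compute the nim-sum pairwise:
10 ^ 3 = 9
9 ^ 3 = 10
10 ^ 10 = 0
The nim-sum is 0, so this is a P-position: the player to move is in a losing position under optimal play; Amy is about to move from it and so loses — Brad wins.

Brad wins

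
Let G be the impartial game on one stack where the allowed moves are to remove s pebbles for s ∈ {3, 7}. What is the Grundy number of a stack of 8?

Build the Grundy sequence with g(k) = mex{g(k−s) : s ∈ {3, 7}, s ≤ k}:
k:     0  1  2  3  4  5  6  7  8
g(k):  0  0  0  1  1  1  0  2  2
So g(8) = 2.

2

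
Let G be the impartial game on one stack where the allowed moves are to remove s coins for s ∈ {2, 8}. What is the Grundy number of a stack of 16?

1

Grundy values for subtraction set {2, 8}:
k:     0  1  2  3  4  5  6  7  8  9 10 11 12 13 14 15 16
g(k):  0  0  1  1  0  0  1  1  2  2  0  0  1  1  0  0  1
So g(16) = 1.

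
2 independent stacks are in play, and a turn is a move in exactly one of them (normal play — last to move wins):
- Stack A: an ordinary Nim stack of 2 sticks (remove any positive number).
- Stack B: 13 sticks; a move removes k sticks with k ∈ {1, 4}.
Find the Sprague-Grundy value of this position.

3

Stack A is a plain Nim stack of size 2, so its Grundy value is 2.
Build the Grundy sequence for stack B with g(k) = mex{g(k−s) : s ∈ {1, 4}, s ≤ k}:
k:     0  1  2  3  4  5  6  7  8  9 10 11 12 13
g(k):  0  1  0  1  2  0  1  0  1  2  0  1  0  1
So g(13) = 1.
The value of a disjunctive sum is the nim-sum of the parts.
Combined value = 2 XOR 1 = 3.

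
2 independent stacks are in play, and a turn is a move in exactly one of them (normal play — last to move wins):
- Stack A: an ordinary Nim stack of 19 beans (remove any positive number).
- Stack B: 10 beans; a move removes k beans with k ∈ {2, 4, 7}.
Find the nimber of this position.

17

Stack A is a plain Nim stack of size 19, so its Grundy value is 19.
Grundy values for stack B (subtraction set {2, 4, 7}):
g(0) = mex{} = 0
g(1) = mex{} = 0
g(2) = mex{0} = 1
g(3) = mex{0} = 1
g(4) = mex{0,1} = 2
g(5) = mex{0,1} = 2
g(6) = mex{1,2} = 0
g(7) = mex{0,1,2} = 3
g(8) = mex{0,2} = 1
g(9) = mex{1,2,3} = 0
g(10) = mex{0,1} = 2
So g(10) = 2.
By the Sprague-Grundy theorem, the Grundy value of a sum of independent games is the XOR of the component values.
Combined value = 19 XOR 2 = 17.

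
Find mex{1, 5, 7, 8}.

0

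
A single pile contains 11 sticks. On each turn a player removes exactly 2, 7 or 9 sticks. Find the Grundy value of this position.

Compute g(0), g(1), … for moves {2, 7, 9}:
k:     0  1  2  3  4  5  6  7  8  9 10 11
g(k):  0  0  1  1  0  0  1  1  2  2  3  3
So g(11) = 3.

3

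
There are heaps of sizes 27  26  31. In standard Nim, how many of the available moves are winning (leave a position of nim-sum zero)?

3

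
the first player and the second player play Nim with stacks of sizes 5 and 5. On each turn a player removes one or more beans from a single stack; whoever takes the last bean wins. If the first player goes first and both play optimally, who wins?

Write each in binary and XOR column by column:
  101  (5)
  101  (5)
  ---
  000  (0)
The nim-sum is 0, so this is a P-position: the player to move is in a losing position under optimal play; the first player is about to move from it and so loses — the second player wins.

the second player wins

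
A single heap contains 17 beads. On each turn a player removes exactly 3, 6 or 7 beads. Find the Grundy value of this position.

Compute g(0), g(1), … for moves {3, 6, 7}:
k:     0  1  2  3  4  5  6  7  8  9 10 11 12 13 14 15 16 17
g(k):  0  0  0  1  1  1  2  2  2  3  0  0  0  1  1  1  2  2
So g(17) = 2.

2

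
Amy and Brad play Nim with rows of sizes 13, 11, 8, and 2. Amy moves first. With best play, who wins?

Amy wins

Nim-sum: 13 ⊕ 11 ⊕ 8 ⊕ 2 = 12.
The nim-sum is 12 ≠ 0, so this is an N-position: the player to move can win; Amy has a winning move.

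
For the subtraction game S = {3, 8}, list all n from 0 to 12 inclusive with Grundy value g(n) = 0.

0, 1, 2, 6, 7, 11, 12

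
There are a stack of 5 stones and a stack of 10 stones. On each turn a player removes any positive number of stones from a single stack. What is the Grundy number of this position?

In binary:
  0101  (5)
  1010  (10)
  ----
  1111  (15)

15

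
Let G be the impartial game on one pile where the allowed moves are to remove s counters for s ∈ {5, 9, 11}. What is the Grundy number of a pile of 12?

2

Compute g(0), g(1), … for moves {5, 9, 11}:
g(0) = mex{} = 0
g(1) = mex{} = 0
g(2) = mex{} = 0
g(3) = mex{} = 0
g(4) = mex{} = 0
g(5) = mex{0} = 1
g(6) = mex{0} = 1
g(7) = mex{0} = 1
g(8) = mex{0} = 1
g(9) = mex{0} = 1
g(10) = mex{0,1} = 2
g(11) = mex{0,1} = 2
g(12) = mex{0,1} = 2
So g(12) = 2.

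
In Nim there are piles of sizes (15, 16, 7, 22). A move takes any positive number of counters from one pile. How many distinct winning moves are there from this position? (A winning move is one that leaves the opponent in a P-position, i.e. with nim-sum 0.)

1

Bitwise XOR of the heap sizes:
  01111  (15)
  10000  (16)
  00111  (7)
  10110  (22)
  -----
  01110  (14)
The overall nim-sum is X = 14. A pile of size p has a winning move iff p XOR X < p (reduce it to p XOR X).
  15: 15 XOR 14 = 1 < 15 — winning move (to 1).
  16: 16 XOR 14 = 30 ≥ 16 — no move.
  7: 7 XOR 14 = 9 ≥ 7 — no move.
  22: 22 XOR 14 = 24 ≥ 22 — no move.
That gives 1 winning move.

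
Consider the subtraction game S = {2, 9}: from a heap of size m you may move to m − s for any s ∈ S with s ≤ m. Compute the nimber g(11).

0

Grundy values for subtraction set {2, 9}:
g(0) = mex{} = 0
g(1) = mex{} = 0
g(2) = mex{0} = 1
g(3) = mex{0} = 1
g(4) = mex{1} = 0
g(5) = mex{1} = 0
g(6) = mex{0} = 1
g(7) = mex{0} = 1
g(8) = mex{1} = 0
g(9) = mex{0,1} = 2
g(10) = mex{0} = 1
g(11) = mex{1,2} = 0
So g(11) = 0.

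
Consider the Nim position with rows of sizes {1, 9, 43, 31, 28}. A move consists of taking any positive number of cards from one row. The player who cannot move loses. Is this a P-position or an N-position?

Compute the nim-sum pairwise:
1 ^ 9 = 8
8 ^ 43 = 35
35 ^ 31 = 60
60 ^ 28 = 32
The nim-sum is 32 ≠ 0, so this is an N-position: the player to move can win.

N-position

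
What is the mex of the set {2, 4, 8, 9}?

0

0 is not in the set, so the mex is 0.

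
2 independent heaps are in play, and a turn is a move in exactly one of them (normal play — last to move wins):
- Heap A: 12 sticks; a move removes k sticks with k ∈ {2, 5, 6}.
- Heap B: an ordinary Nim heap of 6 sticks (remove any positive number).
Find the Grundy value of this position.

6

Build the Grundy sequence for heap A with g(k) = mex{g(k−s) : s ∈ {2, 5, 6}, s ≤ k}:
k:     0  1  2  3  4  5  6  7  8  9 10 11 12
g(k):  0  0  1  1  0  2  1  3  0  2  1  0  0
So g(12) = 0.
Heap B is a plain Nim heap of size 6, so its Grundy value is 6.
The value of a disjunctive sum is the nim-sum of the parts.
Combined value = 0 XOR 6 = 6.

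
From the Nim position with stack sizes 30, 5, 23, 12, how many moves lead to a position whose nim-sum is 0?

Nim-sum: 30 ^ 5 ^ 23 ^ 12 = 0.
The nim-sum is already 0, so every move leaves a nonzero nim-sum — there are no winning moves.

0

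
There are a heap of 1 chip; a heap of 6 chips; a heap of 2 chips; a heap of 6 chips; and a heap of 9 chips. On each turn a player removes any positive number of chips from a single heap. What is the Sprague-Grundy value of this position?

10

Nim-sum: 1 XOR 6 XOR 2 XOR 6 XOR 9 = 10.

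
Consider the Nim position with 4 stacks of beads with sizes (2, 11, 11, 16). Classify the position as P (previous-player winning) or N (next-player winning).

Compute the nim-sum pairwise:
2 ⊕ 11 = 9
9 ⊕ 11 = 2
2 ⊕ 16 = 18
The nim-sum is 18 ≠ 0, so this is an N-position: the player to move can win.

N-position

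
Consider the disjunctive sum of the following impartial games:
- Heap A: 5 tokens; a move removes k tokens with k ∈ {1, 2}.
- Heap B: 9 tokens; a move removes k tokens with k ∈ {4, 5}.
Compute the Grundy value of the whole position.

For heap A, compute g(0), g(1), … with moves {1, 2}:
g(0) = mex{} = 0
g(1) = mex{0} = 1
g(2) = mex{0,1} = 2
g(3) = mex{1,2} = 0
g(4) = mex{0,2} = 1
g(5) = mex{0,1} = 2
So g(5) = 2.
Build the Grundy sequence for heap B with g(k) = mex{g(k−s) : s ∈ {4, 5}, s ≤ k}:
k:     0  1  2  3  4  5  6  7  8  9
g(k):  0  0  0  0  1  1  1  1  2  0
So g(9) = 0.
By the Sprague-Grundy theorem, the Grundy value of a sum of independent games is the XOR of the component values.
Combined value = 2 ⊕ 0 = 2.

2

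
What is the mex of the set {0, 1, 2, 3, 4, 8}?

The values 0, 1, 2, 3, 4 are all present; 5 is the first non-negative integer missing from the set.

5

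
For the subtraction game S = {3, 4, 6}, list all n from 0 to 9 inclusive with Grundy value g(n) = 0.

0, 1, 2, 9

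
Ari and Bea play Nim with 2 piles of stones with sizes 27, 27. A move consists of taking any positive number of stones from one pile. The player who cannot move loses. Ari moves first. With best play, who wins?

Bea wins

Nim-sum: 27 XOR 27 = 0.
The nim-sum is 0, so this is a P-position: the player to move is in a losing position under optimal play; Ari is about to move from it and so loses — Bea wins.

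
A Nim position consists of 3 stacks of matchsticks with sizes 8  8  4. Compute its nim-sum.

Nim-sum: 8 XOR 8 XOR 4 = 4.

4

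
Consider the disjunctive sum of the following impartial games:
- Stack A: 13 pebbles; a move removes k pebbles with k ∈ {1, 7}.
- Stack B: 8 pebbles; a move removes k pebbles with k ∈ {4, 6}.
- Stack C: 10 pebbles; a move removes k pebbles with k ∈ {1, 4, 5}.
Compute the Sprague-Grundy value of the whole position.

Build the Grundy sequence for stack A with g(k) = mex{g(k−s) : s ∈ {1, 7}, s ≤ k}:
g(0) = mex{} = 0
g(1) = mex{0} = 1
g(2) = mex{1} = 0
g(3) = mex{0} = 1
g(4) = mex{1} = 0
g(5) = mex{0} = 1
g(6) = mex{1} = 0
g(7) = mex{0} = 1
g(8) = mex{1} = 0
g(9) = mex{0} = 1
g(10) = mex{1} = 0
g(11) = mex{0} = 1
g(12) = mex{1} = 0
g(13) = mex{0} = 1
So g(13) = 1.
Grundy values for stack B (subtraction set {4, 6}):
g(0) = mex{} = 0
g(1) = mex{} = 0
g(2) = mex{} = 0
g(3) = mex{} = 0
g(4) = mex{0} = 1
g(5) = mex{0} = 1
g(6) = mex{0} = 1
g(7) = mex{0} = 1
g(8) = mex{0,1} = 2
So g(8) = 2.
Grundy values for stack C (subtraction set {1, 4, 5}):
k:     0  1  2  3  4  5  6  7  8  9 10
g(k):  0  1  0  1  2  3  2  3  0  1  0
So g(10) = 0.
By the Sprague-Grundy theorem, the Grundy value of a sum of independent games is the XOR of the component values.
Combined value = 1 ⊕ 2 ⊕ 0 = 3.

3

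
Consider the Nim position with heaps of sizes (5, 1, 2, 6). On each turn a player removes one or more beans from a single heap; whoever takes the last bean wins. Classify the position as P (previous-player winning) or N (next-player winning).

P-position

Nim-sum: 5 ^ 1 ^ 2 ^ 6 = 0.
The nim-sum is 0, so this is a P-position: the player to move is in a losing position under optimal play.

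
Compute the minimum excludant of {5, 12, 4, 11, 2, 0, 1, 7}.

3

The values 0, 1, 2 are all present; 3 is the first non-negative integer missing from the set.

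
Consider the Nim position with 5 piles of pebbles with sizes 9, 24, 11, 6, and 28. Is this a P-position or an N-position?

Nim-sum: 9 ^ 24 ^ 11 ^ 6 ^ 28 = 0.
The nim-sum is 0, so this is a P-position: the player to move is in a losing position under optimal play.

P-position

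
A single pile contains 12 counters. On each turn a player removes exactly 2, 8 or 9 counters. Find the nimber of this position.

Build the Grundy sequence with g(k) = mex{g(k−s) : s ∈ {2, 8, 9}, s ≤ k}:
g(0) = mex{} = 0
g(1) = mex{} = 0
g(2) = mex{0} = 1
g(3) = mex{0} = 1
g(4) = mex{1} = 0
g(5) = mex{1} = 0
g(6) = mex{0} = 1
g(7) = mex{0} = 1
g(8) = mex{0,1} = 2
g(9) = mex{0,1} = 2
g(10) = mex{0,1,2} = 3
g(11) = mex{1,2} = 0
g(12) = mex{0,1,3} = 2
So g(12) = 2.

2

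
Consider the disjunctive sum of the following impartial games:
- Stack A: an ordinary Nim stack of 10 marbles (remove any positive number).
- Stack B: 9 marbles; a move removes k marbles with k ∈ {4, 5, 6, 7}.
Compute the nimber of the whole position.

8

Stack A is a plain Nim stack of size 10, so its Grundy value is 10.
For stack B, compute g(0), g(1), … with moves {4, 5, 6, 7}:
g(0) = mex{} = 0
g(1) = mex{} = 0
g(2) = mex{} = 0
g(3) = mex{} = 0
g(4) = mex{0} = 1
g(5) = mex{0} = 1
g(6) = mex{0} = 1
g(7) = mex{0} = 1
g(8) = mex{0,1} = 2
g(9) = mex{0,1} = 2
So g(9) = 2.
The value of a disjunctive sum is the nim-sum of the parts.
Combined value = 10 ⊕ 2 = 8.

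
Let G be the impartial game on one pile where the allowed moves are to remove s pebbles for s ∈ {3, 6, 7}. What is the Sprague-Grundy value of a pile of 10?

0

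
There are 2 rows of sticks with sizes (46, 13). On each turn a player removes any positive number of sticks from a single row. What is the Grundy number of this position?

Compute the nim-sum pairwise:
46 ^ 13 = 35

35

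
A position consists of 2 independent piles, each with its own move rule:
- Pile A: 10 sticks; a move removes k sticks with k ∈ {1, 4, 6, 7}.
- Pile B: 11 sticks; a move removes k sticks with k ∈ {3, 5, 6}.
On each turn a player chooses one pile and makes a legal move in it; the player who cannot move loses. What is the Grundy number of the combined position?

0

For pile A, compute g(0), g(1), … with moves {1, 4, 6, 7}:
k:     0  1  2  3  4  5  6  7  8  9 10
g(k):  0  1  0  1  2  0  1  2  3  2  0
So g(10) = 0.
Grundy values for pile B (subtraction set {3, 5, 6}):
g(0) = mex{} = 0
g(1) = mex{} = 0
g(2) = mex{} = 0
g(3) = mex{0} = 1
g(4) = mex{0} = 1
g(5) = mex{0} = 1
g(6) = mex{0,1} = 2
g(7) = mex{0,1} = 2
g(8) = mex{0,1} = 2
g(9) = mex{1,2} = 0
g(10) = mex{1,2} = 0
g(11) = mex{1,2} = 0
So g(11) = 0.
The value of a disjunctive sum is the nim-sum of the parts.
Combined value = 0 XOR 0 = 0.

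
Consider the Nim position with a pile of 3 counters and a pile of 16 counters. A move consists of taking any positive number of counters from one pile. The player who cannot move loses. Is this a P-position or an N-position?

N-position

Nim-sum: 3 XOR 16 = 19.
The nim-sum is 19 ≠ 0, so this is an N-position: the player to move can win.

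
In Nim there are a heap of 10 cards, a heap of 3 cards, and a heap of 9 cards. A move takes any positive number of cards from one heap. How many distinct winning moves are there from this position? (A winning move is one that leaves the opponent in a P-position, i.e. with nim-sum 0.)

Compute the nim-sum pairwise:
10 XOR 3 = 9
9 XOR 9 = 0
The nim-sum is already 0, so every move leaves a nonzero nim-sum — there are no winning moves.

0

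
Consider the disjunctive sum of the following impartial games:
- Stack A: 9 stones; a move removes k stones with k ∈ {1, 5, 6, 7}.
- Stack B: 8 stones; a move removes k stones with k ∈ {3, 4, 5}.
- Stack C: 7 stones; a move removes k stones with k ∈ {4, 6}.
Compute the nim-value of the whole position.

Grundy values for stack A (subtraction set {1, 5, 6, 7}):
k:     0  1  2  3  4  5  6  7  8  9
g(k):  0  1  0  1  0  1  2  3  2  3
So g(9) = 3.
Build the Grundy sequence for stack B with g(k) = mex{g(k−s) : s ∈ {3, 4, 5}, s ≤ k}:
k:     0  1  2  3  4  5  6  7  8
g(k):  0  0  0  1  1  1  2  2  0
So g(8) = 0.
Grundy values for stack C (subtraction set {4, 6}):
k:     0  1  2  3  4  5  6  7
g(k):  0  0  0  0  1  1  1  1
So g(7) = 1.
The value of a disjunctive sum is the nim-sum of the parts.
Combined value = 3 XOR 0 XOR 1 = 2.

2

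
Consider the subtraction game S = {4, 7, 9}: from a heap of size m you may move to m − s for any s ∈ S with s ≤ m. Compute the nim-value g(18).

1

Grundy values for subtraction set {4, 7, 9}:
k:     0  1  2  3  4  5  6  7  8  9 10 11 12 13 14 15 16 17 18
g(k):  0  0  0  0  1  1  1  1  2  2  2  2  3  0  0  0  0  1  1
So g(18) = 1.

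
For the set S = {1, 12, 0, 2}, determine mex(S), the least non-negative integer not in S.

3

The values 0, 1, 2 are all present; 3 is the first non-negative integer missing from the set.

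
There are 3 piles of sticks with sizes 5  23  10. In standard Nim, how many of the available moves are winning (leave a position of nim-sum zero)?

Compute the nim-sum pairwise:
5 ⊕ 23 = 18
18 ⊕ 10 = 24
The overall nim-sum is X = 24. A pile of size p has a winning move iff p XOR X < p (reduce it to p XOR X).
  5: 5 XOR 24 = 29 ≥ 5 — no move.
  23: 23 XOR 24 = 15 < 23 — winning move (to 15).
  10: 10 XOR 24 = 18 ≥ 10 — no move.
That gives 1 winning move.

1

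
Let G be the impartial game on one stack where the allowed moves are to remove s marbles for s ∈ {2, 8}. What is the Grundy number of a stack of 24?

0

Grundy values for subtraction set {2, 8}:
k:     0  1  2  3  4  5  6  7  8  9 10 11 12 13 14 15 16 17 18 19 20 21 22 23 24
g(k):  0  0  1  1  0  0  1  1  2  2  0  0  1  1  0  0  1  1  2  2  0  0  1  1  0
So g(24) = 0.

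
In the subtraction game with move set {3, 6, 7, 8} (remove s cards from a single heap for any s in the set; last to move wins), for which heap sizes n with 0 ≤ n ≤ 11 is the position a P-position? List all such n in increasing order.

0, 1, 2, 11

Compute g(0), g(1), … for moves {3, 6, 7, 8}:
k:     0  1  2  3  4  5  6  7  8  9 10 11
g(k):  0  0  0  1  1  1  2  2  2  3  3  0
The P-positions (g = 0) in 0..11 are 0, 1, 2, 11.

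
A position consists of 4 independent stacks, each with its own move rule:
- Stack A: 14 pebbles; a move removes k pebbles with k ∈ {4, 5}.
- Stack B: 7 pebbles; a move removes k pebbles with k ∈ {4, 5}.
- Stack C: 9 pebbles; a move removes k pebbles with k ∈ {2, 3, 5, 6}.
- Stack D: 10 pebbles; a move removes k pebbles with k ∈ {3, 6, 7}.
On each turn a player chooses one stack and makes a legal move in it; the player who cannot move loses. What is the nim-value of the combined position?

0

Build the Grundy sequence for stack A with g(k) = mex{g(k−s) : s ∈ {4, 5}, s ≤ k}:
g(0) = mex{} = 0
g(1) = mex{} = 0
g(2) = mex{} = 0
g(3) = mex{} = 0
g(4) = mex{0} = 1
g(5) = mex{0} = 1
g(6) = mex{0} = 1
g(7) = mex{0} = 1
g(8) = mex{0,1} = 2
g(9) = mex{1} = 0
g(10) = mex{1} = 0
g(11) = mex{1} = 0
g(12) = mex{1,2} = 0
g(13) = mex{0,2} = 1
g(14) = mex{0} = 1
So g(14) = 1.
Grundy values for stack B (subtraction set {4, 5}):
g(0) = mex{} = 0
g(1) = mex{} = 0
g(2) = mex{} = 0
g(3) = mex{} = 0
g(4) = mex{0} = 1
g(5) = mex{0} = 1
g(6) = mex{0} = 1
g(7) = mex{0} = 1
So g(7) = 1.
Build the Grundy sequence for stack C with g(k) = mex{g(k−s) : s ∈ {2, 3, 5, 6}, s ≤ k}:
k:     0  1  2  3  4  5  6  7  8  9
g(k):  0  0  1  1  2  2  3  3  0  0
So g(9) = 0.
For stack D, compute g(0), g(1), … with moves {3, 6, 7}:
k:     0  1  2  3  4  5  6  7  8  9 10
g(k):  0  0  0  1  1  1  2  2  2  3  0
So g(10) = 0.
The value of a disjunctive sum is the nim-sum of the parts.
Combined value = 1 XOR 1 XOR 0 XOR 0 = 0.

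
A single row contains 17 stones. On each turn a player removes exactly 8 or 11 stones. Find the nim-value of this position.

2

Grundy values for subtraction set {8, 11}:
k:     0  1  2  3  4  5  6  7  8  9 10 11 12 13 14 15 16 17
g(k):  0  0  0  0  0  0  0  0  1  1  1  1  1  1  1  1  2  2
So g(17) = 2.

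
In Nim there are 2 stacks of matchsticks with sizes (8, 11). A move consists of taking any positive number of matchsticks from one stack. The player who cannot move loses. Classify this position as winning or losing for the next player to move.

Winning position

Compute the nim-sum pairwise:
8 ⊕ 11 = 3
The nim-sum is 3 ≠ 0, so this is an N-position: the player to move can win.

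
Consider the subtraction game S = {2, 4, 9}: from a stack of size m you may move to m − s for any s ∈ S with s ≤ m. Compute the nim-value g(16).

Grundy values for subtraction set {2, 4, 9}:
k:     0  1  2  3  4  5  6  7  8  9 10 11 12 13 14 15 16
g(k):  0  0  1  1  2  2  0  0  1  1  2  2  0  0  1  1  2
So g(16) = 2.

2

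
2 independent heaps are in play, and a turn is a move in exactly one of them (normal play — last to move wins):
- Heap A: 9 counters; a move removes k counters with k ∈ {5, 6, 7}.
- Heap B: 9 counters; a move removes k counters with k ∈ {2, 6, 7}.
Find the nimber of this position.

1

Build the Grundy sequence for heap A with g(k) = mex{g(k−s) : s ∈ {5, 6, 7}, s ≤ k}:
k:     0  1  2  3  4  5  6  7  8  9
g(k):  0  0  0  0  0  1  1  1  1  1
So g(9) = 1.
Build the Grundy sequence for heap B with g(k) = mex{g(k−s) : s ∈ {2, 6, 7}, s ≤ k}:
k:     0  1  2  3  4  5  6  7  8  9
g(k):  0  0  1  1  0  0  1  1  2  0
So g(9) = 0.
By the Sprague-Grundy theorem, the Grundy value of a sum of independent games is the XOR of the component values.
Combined value = 1 ⊕ 0 = 1.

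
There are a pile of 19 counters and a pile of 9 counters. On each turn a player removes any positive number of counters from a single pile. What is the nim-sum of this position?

26

Nim-sum: 19 XOR 9 = 26.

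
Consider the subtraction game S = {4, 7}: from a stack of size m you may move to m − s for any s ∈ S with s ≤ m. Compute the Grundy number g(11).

0

Compute g(0), g(1), … for moves {4, 7}:
k:     0  1  2  3  4  5  6  7  8  9 10 11
g(k):  0  0  0  0  1  1  1  1  2  2  2  0
So g(11) = 0.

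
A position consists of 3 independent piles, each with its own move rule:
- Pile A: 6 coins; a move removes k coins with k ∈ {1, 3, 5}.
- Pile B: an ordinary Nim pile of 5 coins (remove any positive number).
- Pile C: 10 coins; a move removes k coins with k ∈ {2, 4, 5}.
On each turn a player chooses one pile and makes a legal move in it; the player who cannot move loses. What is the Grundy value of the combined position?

4

Build the Grundy sequence for pile A with g(k) = mex{g(k−s) : s ∈ {1, 3, 5}, s ≤ k}:
k:     0  1  2  3  4  5  6
g(k):  0  1  0  1  0  1  0
So g(6) = 0.
Pile B is a plain Nim pile of size 5, so its Grundy value is 5.
Build the Grundy sequence for pile C with g(k) = mex{g(k−s) : s ∈ {2, 4, 5}, s ≤ k}:
k:     0  1  2  3  4  5  6  7  8  9 10
g(k):  0  0  1  1  2  2  3  0  0  1  1
So g(10) = 1.
The value of a disjunctive sum is the nim-sum of the parts.
Combined value = 0 XOR 5 XOR 1 = 4.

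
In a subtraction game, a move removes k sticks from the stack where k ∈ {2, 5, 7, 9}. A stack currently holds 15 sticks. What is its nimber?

Grundy values for subtraction set {2, 5, 7, 9}:
k:     0  1  2  3  4  5  6  7  8  9 10 11 12 13 14 15
g(k):  0  0  1  1  0  2  1  3  2  2  3  3  0  4  1  0
So g(15) = 0.

0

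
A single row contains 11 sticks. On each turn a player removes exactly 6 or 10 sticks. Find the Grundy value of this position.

1

Build the Grundy sequence with g(k) = mex{g(k−s) : s ∈ {6, 10}, s ≤ k}:
k:     0  1  2  3  4  5  6  7  8  9 10 11
g(k):  0  0  0  0  0  0  1  1  1  1  1  1
So g(11) = 1.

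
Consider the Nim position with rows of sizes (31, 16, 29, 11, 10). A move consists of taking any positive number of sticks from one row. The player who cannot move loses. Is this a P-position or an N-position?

N-position

In binary:
  11111  (31)
  10000  (16)
  11101  (29)
  01011  (11)
  01010  (10)
  -----
  10011  (19)
The nim-sum is 19 ≠ 0, so this is an N-position: the player to move can win.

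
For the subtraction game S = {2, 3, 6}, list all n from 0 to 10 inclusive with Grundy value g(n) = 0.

0, 1, 5, 9, 10

Grundy values for subtraction set {2, 3, 6}:
g(0) = mex{} = 0
g(1) = mex{} = 0
g(2) = mex{0} = 1
g(3) = mex{0} = 1
g(4) = mex{0,1} = 2
g(5) = mex{1} = 0
g(6) = mex{0,1,2} = 3
g(7) = mex{0,2} = 1
g(8) = mex{0,1,3} = 2
g(9) = mex{1,3} = 0
g(10) = mex{1,2} = 0
The P-positions (g = 0) in 0..10 are 0, 1, 5, 9, 10.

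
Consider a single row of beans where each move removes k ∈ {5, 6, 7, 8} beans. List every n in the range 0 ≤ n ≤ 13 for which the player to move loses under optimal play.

0, 1, 2, 3, 4, 13

Compute g(0), g(1), … for moves {5, 6, 7, 8}:
g(0) = mex{} = 0
g(1) = mex{} = 0
g(2) = mex{} = 0
g(3) = mex{} = 0
g(4) = mex{} = 0
g(5) = mex{0} = 1
g(6) = mex{0} = 1
g(7) = mex{0} = 1
g(8) = mex{0} = 1
g(9) = mex{0} = 1
g(10) = mex{0,1} = 2
g(11) = mex{0,1} = 2
g(12) = mex{0,1} = 2
g(13) = mex{1} = 0
The P-positions (g = 0) in 0..13 are 0, 1, 2, 3, 4, 13.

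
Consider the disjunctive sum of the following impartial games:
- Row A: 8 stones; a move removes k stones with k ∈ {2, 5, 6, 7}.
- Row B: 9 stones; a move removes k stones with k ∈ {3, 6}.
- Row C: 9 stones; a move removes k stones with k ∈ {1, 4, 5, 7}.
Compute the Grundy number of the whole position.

3

Grundy values for row A (subtraction set {2, 5, 6, 7}):
g(0) = mex{} = 0
g(1) = mex{} = 0
g(2) = mex{0} = 1
g(3) = mex{0} = 1
g(4) = mex{1} = 0
g(5) = mex{0,1} = 2
g(6) = mex{0} = 1
g(7) = mex{0,1,2} = 3
g(8) = mex{0,1} = 2
So g(8) = 2.
Grundy values for row B (subtraction set {3, 6}):
g(0) = mex{} = 0
g(1) = mex{} = 0
g(2) = mex{} = 0
g(3) = mex{0} = 1
g(4) = mex{0} = 1
g(5) = mex{0} = 1
g(6) = mex{0,1} = 2
g(7) = mex{0,1} = 2
g(8) = mex{0,1} = 2
g(9) = mex{1,2} = 0
So g(9) = 0.
For row C, compute g(0), g(1), … with moves {1, 4, 5, 7}:
k:     0  1  2  3  4  5  6  7  8  9
g(k):  0  1  0  1  2  3  2  3  0  1
So g(9) = 1.
The value of a disjunctive sum is the nim-sum of the parts.
Combined value = 2 XOR 0 XOR 1 = 3.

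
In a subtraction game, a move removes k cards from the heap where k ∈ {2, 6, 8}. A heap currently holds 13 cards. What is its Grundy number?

2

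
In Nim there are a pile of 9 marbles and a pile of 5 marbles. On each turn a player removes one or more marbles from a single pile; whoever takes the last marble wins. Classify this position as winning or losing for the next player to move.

In binary:
  1001  (9)
  0101  (5)
  ----
  1100  (12)
The nim-sum is 12 ≠ 0, so this is an N-position: the player to move can win.

Winning position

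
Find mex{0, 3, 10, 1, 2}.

4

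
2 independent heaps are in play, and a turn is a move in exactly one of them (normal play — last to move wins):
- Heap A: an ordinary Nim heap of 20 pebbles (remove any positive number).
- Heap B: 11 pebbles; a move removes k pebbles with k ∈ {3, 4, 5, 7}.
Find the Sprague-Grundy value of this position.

Heap A is a plain Nim heap of size 20, so its Grundy value is 20.
Build the Grundy sequence for heap B with g(k) = mex{g(k−s) : s ∈ {3, 4, 5, 7}, s ≤ k}:
g(0) = mex{} = 0
g(1) = mex{} = 0
g(2) = mex{} = 0
g(3) = mex{0} = 1
g(4) = mex{0} = 1
g(5) = mex{0} = 1
g(6) = mex{0,1} = 2
g(7) = mex{0,1} = 2
g(8) = mex{0,1} = 2
g(9) = mex{0,1,2} = 3
g(10) = mex{1,2} = 0
g(11) = mex{1,2} = 0
So g(11) = 0.
The value of a disjunctive sum is the nim-sum of the parts.
Combined value = 20 XOR 0 = 20.

20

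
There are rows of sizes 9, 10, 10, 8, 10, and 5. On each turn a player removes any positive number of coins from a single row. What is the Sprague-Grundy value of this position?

14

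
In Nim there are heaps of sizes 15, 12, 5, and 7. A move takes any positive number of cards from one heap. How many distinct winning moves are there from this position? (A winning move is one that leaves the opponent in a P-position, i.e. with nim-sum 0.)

3

Compute the nim-sum pairwise:
15 ^ 12 = 3
3 ^ 5 = 6
6 ^ 7 = 1
The overall nim-sum is X = 1. A heap of size p has a winning move iff p XOR X < p (reduce it to p XOR X).
  15: 15 XOR 1 = 14 < 15 — winning move (to 14).
  12: 12 XOR 1 = 13 ≥ 12 — no move.
  5: 5 XOR 1 = 4 < 5 — winning move (to 4).
  7: 7 XOR 1 = 6 < 7 — winning move (to 6).
That gives 3 winning moves.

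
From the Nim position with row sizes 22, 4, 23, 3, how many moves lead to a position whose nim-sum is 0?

3

Nim-sum: 22 ^ 4 ^ 23 ^ 3 = 6.
The overall nim-sum is X = 6. A row of size p has a winning move iff p XOR X < p (reduce it to p XOR X).
  22: 22 XOR 6 = 16 < 22 — winning move (to 16).
  4: 4 XOR 6 = 2 < 4 — winning move (to 2).
  23: 23 XOR 6 = 17 < 23 — winning move (to 17).
  3: 3 XOR 6 = 5 ≥ 3 — no move.
That gives 3 winning moves.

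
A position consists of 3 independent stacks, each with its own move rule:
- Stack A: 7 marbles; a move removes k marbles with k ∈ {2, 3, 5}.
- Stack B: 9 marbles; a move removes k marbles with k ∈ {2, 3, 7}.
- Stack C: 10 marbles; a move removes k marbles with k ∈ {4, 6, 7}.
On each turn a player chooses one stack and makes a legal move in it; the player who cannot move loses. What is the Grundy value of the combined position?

For stack A, compute g(0), g(1), … with moves {2, 3, 5}:
g(0) = mex{} = 0
g(1) = mex{} = 0
g(2) = mex{0} = 1
g(3) = mex{0} = 1
g(4) = mex{0,1} = 2
g(5) = mex{0,1} = 2
g(6) = mex{0,1,2} = 3
g(7) = mex{1,2} = 0
So g(7) = 0.
Build the Grundy sequence for stack B with g(k) = mex{g(k−s) : s ∈ {2, 3, 7}, s ≤ k}:
k:     0  1  2  3  4  5  6  7  8  9
g(k):  0  0  1  1  2  0  0  1  1  2
So g(9) = 2.
Grundy values for stack C (subtraction set {4, 6, 7}):
g(0) = mex{} = 0
g(1) = mex{} = 0
g(2) = mex{} = 0
g(3) = mex{} = 0
g(4) = mex{0} = 1
g(5) = mex{0} = 1
g(6) = mex{0} = 1
g(7) = mex{0} = 1
g(8) = mex{0,1} = 2
g(9) = mex{0,1} = 2
g(10) = mex{0,1} = 2
So g(10) = 2.
By the Sprague-Grundy theorem, the Grundy value of a sum of independent games is the XOR of the component values.
Combined value = 0 ⊕ 2 ⊕ 2 = 0.

0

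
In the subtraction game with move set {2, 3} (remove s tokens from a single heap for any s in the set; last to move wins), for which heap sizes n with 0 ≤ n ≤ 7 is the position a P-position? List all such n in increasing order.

0, 1, 5, 6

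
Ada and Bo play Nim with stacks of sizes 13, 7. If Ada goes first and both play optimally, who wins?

Nim-sum: 13 ⊕ 7 = 10.
The nim-sum is 10 ≠ 0, so this is an N-position: the player to move can win; Ada has a winning move.

Ada wins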